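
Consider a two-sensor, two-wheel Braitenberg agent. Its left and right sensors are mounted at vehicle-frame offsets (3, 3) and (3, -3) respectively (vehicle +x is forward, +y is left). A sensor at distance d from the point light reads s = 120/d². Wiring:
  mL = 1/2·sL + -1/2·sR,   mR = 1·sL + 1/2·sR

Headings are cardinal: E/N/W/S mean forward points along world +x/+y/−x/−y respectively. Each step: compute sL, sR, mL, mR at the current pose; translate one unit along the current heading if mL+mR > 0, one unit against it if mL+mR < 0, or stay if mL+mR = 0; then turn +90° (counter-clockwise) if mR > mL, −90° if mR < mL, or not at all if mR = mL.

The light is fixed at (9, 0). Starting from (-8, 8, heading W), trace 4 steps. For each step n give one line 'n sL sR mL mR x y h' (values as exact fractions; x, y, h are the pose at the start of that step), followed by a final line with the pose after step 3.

0 24/85 120/521 1152/44285 17604/44285 -8 8 W
1 12/25 60/233 648/5825 3546/5825 -9 8 S
2 24/65 120/241 -1008/15665 9684/15665 -9 7 E
3 6/25 15/37 -153/1850 819/1850 -8 7 N
final -8 8 W

n=0: pose=(-8,8,W); sL=24/85, sR=120/521; mL=1152/44285, mR=17604/44285; mL+mR=36/85 → advance +1; mR−mL=16452/44285 → turn +1·90°
n=1: pose=(-9,8,S); sL=12/25, sR=60/233; mL=648/5825, mR=3546/5825; mL+mR=18/25 → advance +1; mR−mL=2898/5825 → turn +1·90°
n=2: pose=(-9,7,E); sL=24/65, sR=120/241; mL=-1008/15665, mR=9684/15665; mL+mR=36/65 → advance +1; mR−mL=10692/15665 → turn +1·90°
n=3: pose=(-8,7,N); sL=6/25, sR=15/37; mL=-153/1850, mR=819/1850; mL+mR=9/25 → advance +1; mR−mL=486/925 → turn +1·90°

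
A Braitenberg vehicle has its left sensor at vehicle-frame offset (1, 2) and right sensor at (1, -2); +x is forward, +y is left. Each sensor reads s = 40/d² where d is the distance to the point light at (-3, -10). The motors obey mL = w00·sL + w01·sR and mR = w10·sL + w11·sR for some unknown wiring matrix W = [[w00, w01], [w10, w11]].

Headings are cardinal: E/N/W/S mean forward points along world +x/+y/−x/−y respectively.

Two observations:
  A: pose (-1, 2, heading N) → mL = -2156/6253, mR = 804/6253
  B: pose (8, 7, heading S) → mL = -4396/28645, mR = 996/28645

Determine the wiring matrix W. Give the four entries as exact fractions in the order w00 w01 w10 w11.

obs A: pose=(-1,2,N) → sL=40/169, sR=8/37, mL=-2156/6253, mR=804/6253
obs B: pose=(8,7,S) → sL=8/85, sR=40/337, mL=-4396/28645, mR=996/28645
sensor matrix S = [[40/169, 8/37], [8/85, 40/337]]; det S = 1387008/179117185
solve [mL_A; mL_B] = S·[w00; w01] and [mR_A; mR_B] = S·[w10; w11]:
  w00 = -1, w01 = -1/2, w10 = 1, w11 = -1/2

-1 -1/2 1 -1/2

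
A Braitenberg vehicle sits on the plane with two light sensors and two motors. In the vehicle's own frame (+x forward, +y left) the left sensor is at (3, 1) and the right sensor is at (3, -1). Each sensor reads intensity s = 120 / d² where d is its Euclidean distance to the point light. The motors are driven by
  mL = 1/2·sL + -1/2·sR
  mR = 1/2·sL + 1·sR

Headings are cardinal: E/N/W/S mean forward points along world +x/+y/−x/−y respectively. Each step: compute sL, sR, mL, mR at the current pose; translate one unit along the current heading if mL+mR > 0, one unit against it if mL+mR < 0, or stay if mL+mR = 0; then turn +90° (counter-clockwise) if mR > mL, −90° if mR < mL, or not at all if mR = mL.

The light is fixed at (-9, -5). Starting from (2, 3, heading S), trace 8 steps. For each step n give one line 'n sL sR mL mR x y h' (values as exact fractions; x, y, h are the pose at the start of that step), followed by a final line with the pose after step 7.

n=0: pose=(2,3,S); sL=120/169, sR=24/25; mL=-528/4225, mR=5556/4225; mL+mR=5028/4225 → advance +1; mR−mL=36/25 → turn +1·90°
n=1: pose=(2,2,E); sL=6/13, sR=15/29; mL=-21/754, mR=282/377; mL+mR=543/754 → advance +1; mR−mL=45/58 → turn +1·90°
n=2: pose=(3,2,N); sL=120/221, sR=120/269; mL=2880/59449, mR=42660/59449; mL+mR=45540/59449 → advance +1; mR−mL=180/269 → turn +1·90°
n=3: pose=(3,3,W); sL=12/13, sR=20/27; mL=32/351, mR=422/351; mL+mR=454/351 → advance +1; mR−mL=10/9 → turn +1·90°
n=4: pose=(2,3,S); sL=120/169, sR=24/25; mL=-528/4225, mR=5556/4225; mL+mR=5028/4225 → advance +1; mR−mL=36/25 → turn +1·90°
n=5: pose=(2,2,E); sL=6/13, sR=15/29; mL=-21/754, mR=282/377; mL+mR=543/754 → advance +1; mR−mL=45/58 → turn +1·90°
n=6: pose=(3,2,N); sL=120/221, sR=120/269; mL=2880/59449, mR=42660/59449; mL+mR=45540/59449 → advance +1; mR−mL=180/269 → turn +1·90°
n=7: pose=(3,3,W); sL=12/13, sR=20/27; mL=32/351, mR=422/351; mL+mR=454/351 → advance +1; mR−mL=10/9 → turn +1·90°

0 120/169 24/25 -528/4225 5556/4225 2 3 S
1 6/13 15/29 -21/754 282/377 2 2 E
2 120/221 120/269 2880/59449 42660/59449 3 2 N
3 12/13 20/27 32/351 422/351 3 3 W
4 120/169 24/25 -528/4225 5556/4225 2 3 S
5 6/13 15/29 -21/754 282/377 2 2 E
6 120/221 120/269 2880/59449 42660/59449 3 2 N
7 12/13 20/27 32/351 422/351 3 3 W
final 2 3 S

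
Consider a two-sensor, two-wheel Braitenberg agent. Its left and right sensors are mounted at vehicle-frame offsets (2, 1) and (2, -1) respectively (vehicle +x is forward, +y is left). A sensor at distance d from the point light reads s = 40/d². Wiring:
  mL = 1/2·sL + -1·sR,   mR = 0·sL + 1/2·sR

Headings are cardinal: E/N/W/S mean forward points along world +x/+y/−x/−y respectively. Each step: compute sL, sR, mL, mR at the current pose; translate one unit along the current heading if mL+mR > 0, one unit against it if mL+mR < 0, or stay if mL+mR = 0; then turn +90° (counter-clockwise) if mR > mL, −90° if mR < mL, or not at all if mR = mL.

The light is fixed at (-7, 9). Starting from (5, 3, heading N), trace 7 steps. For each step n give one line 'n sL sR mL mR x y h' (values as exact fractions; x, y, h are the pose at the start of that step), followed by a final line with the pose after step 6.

n=0: pose=(5,3,N); sL=40/137, sR=8/37; mL=-356/5069, mR=4/37; mL+mR=192/5069 → advance +1; mR−mL=904/5069 → turn +1·90°
n=1: pose=(5,4,W); sL=5/17, sR=10/29; mL=-195/986, mR=5/29; mL+mR=-25/986 → advance -1; mR−mL=365/986 → turn +1·90°
n=2: pose=(6,4,S); sL=8/49, sR=40/193; mL=-1188/9457, mR=20/193; mL+mR=-208/9457 → advance -1; mR−mL=2168/9457 → turn +1·90°
n=3: pose=(6,5,E); sL=20/117, sR=4/25; mL=-218/2925, mR=2/25; mL+mR=16/2925 → advance +1; mR−mL=452/2925 → turn +1·90°
n=4: pose=(7,5,N); sL=40/173, sR=40/229; mL=-2340/39617, mR=20/229; mL+mR=1120/39617 → advance +1; mR−mL=5800/39617 → turn +1·90°
n=5: pose=(7,6,W); sL=1/4, sR=10/37; mL=-43/296, mR=5/37; mL+mR=-3/296 → advance -1; mR−mL=83/296 → turn +1·90°
n=6: pose=(8,6,S); sL=40/281, sR=40/221; mL=-6820/62101, mR=20/221; mL+mR=-1200/62101 → advance -1; mR−mL=12440/62101 → turn +1·90°

0 40/137 8/37 -356/5069 4/37 5 3 N
1 5/17 10/29 -195/986 5/29 5 4 W
2 8/49 40/193 -1188/9457 20/193 6 4 S
3 20/117 4/25 -218/2925 2/25 6 5 E
4 40/173 40/229 -2340/39617 20/229 7 5 N
5 1/4 10/37 -43/296 5/37 7 6 W
6 40/281 40/221 -6820/62101 20/221 8 6 S
final 8 7 E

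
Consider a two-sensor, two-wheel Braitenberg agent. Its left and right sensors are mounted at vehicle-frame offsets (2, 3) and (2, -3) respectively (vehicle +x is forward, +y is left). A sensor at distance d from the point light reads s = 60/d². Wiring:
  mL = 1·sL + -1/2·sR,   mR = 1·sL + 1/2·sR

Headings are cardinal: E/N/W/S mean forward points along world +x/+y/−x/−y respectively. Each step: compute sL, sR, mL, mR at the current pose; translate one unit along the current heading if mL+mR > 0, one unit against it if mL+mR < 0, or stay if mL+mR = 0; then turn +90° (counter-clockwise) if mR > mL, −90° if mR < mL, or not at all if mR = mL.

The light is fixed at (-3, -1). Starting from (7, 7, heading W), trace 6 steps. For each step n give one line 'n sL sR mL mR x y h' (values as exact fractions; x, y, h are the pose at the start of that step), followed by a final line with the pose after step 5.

n=0: pose=(7,7,W); sL=60/89, sR=12/37; mL=1686/3293, mR=2754/3293; mL+mR=120/89 → advance +1; mR−mL=12/37 → turn +1·90°
n=1: pose=(6,7,S); sL=1/3, sR=5/6; mL=-1/12, mR=3/4; mL+mR=2/3 → advance +1; mR−mL=5/6 → turn +1·90°
n=2: pose=(6,6,E); sL=60/221, sR=60/137; mL=1590/30277, mR=14850/30277; mL+mR=120/221 → advance +1; mR−mL=60/137 → turn +1·90°
n=3: pose=(7,6,N); sL=6/13, sR=6/25; mL=111/325, mR=189/325; mL+mR=12/13 → advance +1; mR−mL=6/25 → turn +1·90°
n=4: pose=(7,7,W); sL=60/89, sR=12/37; mL=1686/3293, mR=2754/3293; mL+mR=120/89 → advance +1; mR−mL=12/37 → turn +1·90°
n=5: pose=(6,7,S); sL=1/3, sR=5/6; mL=-1/12, mR=3/4; mL+mR=2/3 → advance +1; mR−mL=5/6 → turn +1·90°

0 60/89 12/37 1686/3293 2754/3293 7 7 W
1 1/3 5/6 -1/12 3/4 6 7 S
2 60/221 60/137 1590/30277 14850/30277 6 6 E
3 6/13 6/25 111/325 189/325 7 6 N
4 60/89 12/37 1686/3293 2754/3293 7 7 W
5 1/3 5/6 -1/12 3/4 6 7 S
final 6 6 E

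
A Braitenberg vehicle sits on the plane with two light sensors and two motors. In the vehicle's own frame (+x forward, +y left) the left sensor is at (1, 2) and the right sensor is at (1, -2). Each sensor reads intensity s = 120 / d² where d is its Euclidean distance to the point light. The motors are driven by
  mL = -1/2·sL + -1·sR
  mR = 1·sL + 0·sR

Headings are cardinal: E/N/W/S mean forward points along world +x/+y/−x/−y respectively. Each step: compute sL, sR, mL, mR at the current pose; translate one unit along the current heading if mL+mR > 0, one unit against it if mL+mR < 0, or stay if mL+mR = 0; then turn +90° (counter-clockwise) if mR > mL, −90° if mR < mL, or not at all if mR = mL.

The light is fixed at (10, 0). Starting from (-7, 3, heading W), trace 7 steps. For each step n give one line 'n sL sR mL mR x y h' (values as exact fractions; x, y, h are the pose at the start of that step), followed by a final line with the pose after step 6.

0 24/65 120/349 -11988/22685 24/65 -7 3 W
1 3/5 15/41 -273/410 3/5 -6 3 S
2 40/87 120/229 -15020/19923 40/87 -6 4 E
3 60/193 12/25 -3066/4825 60/193 -7 4 N
4 24/65 120/349 -11988/22685 24/65 -7 3 W
5 3/5 15/41 -273/410 3/5 -6 3 S
6 40/87 120/229 -15020/19923 40/87 -6 4 E
final -7 4 N

n=0: pose=(-7,3,W); sL=24/65, sR=120/349; mL=-11988/22685, mR=24/65; mL+mR=-3612/22685 → advance -1; mR−mL=20364/22685 → turn +1·90°
n=1: pose=(-6,3,S); sL=3/5, sR=15/41; mL=-273/410, mR=3/5; mL+mR=-27/410 → advance -1; mR−mL=519/410 → turn +1·90°
n=2: pose=(-6,4,E); sL=40/87, sR=120/229; mL=-15020/19923, mR=40/87; mL+mR=-5860/19923 → advance -1; mR−mL=8060/6641 → turn +1·90°
n=3: pose=(-7,4,N); sL=60/193, sR=12/25; mL=-3066/4825, mR=60/193; mL+mR=-1566/4825 → advance -1; mR−mL=4566/4825 → turn +1·90°
n=4: pose=(-7,3,W); sL=24/65, sR=120/349; mL=-11988/22685, mR=24/65; mL+mR=-3612/22685 → advance -1; mR−mL=20364/22685 → turn +1·90°
n=5: pose=(-6,3,S); sL=3/5, sR=15/41; mL=-273/410, mR=3/5; mL+mR=-27/410 → advance -1; mR−mL=519/410 → turn +1·90°
n=6: pose=(-6,4,E); sL=40/87, sR=120/229; mL=-15020/19923, mR=40/87; mL+mR=-5860/19923 → advance -1; mR−mL=8060/6641 → turn +1·90°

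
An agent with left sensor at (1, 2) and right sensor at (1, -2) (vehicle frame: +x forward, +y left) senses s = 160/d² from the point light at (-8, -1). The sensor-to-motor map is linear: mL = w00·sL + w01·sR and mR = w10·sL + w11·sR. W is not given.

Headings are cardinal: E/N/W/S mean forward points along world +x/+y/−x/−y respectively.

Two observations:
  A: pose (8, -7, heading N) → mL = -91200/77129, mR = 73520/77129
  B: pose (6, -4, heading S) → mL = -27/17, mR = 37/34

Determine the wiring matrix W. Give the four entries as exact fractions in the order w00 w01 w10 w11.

obs A: pose=(8,-7,N) → sL=160/221, sR=160/349, mL=-91200/77129, mR=73520/77129
obs B: pose=(6,-4,S) → sL=10/17, sR=1, mL=-27/17, mR=37/34
sensor matrix S = [[160/221, 160/349], [10/17, 1]]; det S = 35040/77129
solve [mL_A; mL_B] = S·[w00; w01] and [mR_A; mR_B] = S·[w10; w11]:
  w00 = -1, w01 = -1, w10 = 1, w11 = 1/2

-1 -1 1 1/2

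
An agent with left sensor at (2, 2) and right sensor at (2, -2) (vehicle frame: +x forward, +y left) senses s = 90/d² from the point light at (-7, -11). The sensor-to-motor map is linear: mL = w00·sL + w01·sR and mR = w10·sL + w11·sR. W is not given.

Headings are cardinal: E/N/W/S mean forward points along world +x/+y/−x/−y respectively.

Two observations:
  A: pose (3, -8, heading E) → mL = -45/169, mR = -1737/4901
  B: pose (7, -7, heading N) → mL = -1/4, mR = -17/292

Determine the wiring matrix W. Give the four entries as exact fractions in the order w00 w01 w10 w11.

obs A: pose=(3,-8,E) → sL=90/169, sR=18/29, mL=-45/169, mR=-1737/4901
obs B: pose=(7,-7,N) → sL=1/2, sR=45/146, mL=-1/4, mR=-17/292
sensor matrix S = [[90/169, 18/29], [1/2, 45/146]]; det S = -52308/357773
solve [mL_A; mL_B] = S·[w00; w01] and [mR_A; mR_B] = S·[w10; w11]:
  w00 = -1/2, w01 = 0, w10 = 1/2, w11 = -1

-1/2 0 1/2 -1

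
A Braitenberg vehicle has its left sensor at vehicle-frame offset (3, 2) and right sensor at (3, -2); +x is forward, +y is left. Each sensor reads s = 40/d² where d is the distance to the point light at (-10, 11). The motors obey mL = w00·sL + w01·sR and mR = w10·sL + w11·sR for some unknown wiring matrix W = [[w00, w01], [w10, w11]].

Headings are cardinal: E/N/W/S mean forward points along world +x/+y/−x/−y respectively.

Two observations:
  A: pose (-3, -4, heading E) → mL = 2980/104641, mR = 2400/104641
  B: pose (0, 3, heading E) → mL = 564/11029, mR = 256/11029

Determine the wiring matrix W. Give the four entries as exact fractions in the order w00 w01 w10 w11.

-1/2 1 1/2 -1/2

obs A: pose=(-3,-4,E) → sL=40/269, sR=40/389, mL=2980/104641, mR=2400/104641
obs B: pose=(0,3,E) → sL=8/41, sR=40/269, mL=564/11029, mR=256/11029
sensor matrix S = [[40/269, 40/389], [8/41, 40/269]]; det S = 2362880/1154085589
solve [mL_A; mL_B] = S·[w00; w01] and [mR_A; mR_B] = S·[w10; w11]:
  w00 = -1/2, w01 = 1, w10 = 1/2, w11 = -1/2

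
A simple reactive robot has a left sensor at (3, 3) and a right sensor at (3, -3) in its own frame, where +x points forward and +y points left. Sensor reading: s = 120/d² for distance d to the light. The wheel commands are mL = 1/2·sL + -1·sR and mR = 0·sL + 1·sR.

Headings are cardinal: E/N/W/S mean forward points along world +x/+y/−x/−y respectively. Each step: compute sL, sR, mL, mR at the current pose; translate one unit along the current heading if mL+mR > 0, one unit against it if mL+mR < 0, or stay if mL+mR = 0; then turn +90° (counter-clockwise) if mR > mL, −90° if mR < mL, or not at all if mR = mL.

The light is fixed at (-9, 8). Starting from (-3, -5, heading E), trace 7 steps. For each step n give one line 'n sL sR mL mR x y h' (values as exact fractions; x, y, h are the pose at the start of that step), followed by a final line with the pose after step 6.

0 120/181 120/337 -1500/60997 120/337 -3 -5 E
1 30/29 3/5 -12/145 3/5 -2 -5 N
2 120/241 120/97 -23100/23377 120/97 -2 -4 W
3 20/51 20/39 -70/221 20/39 -3 -4 S
4 120/181 120/337 -1500/60997 120/337 -3 -5 E
5 30/29 3/5 -12/145 3/5 -2 -5 N
6 120/241 120/97 -23100/23377 120/97 -2 -4 W
final -3 -4 S

n=0: pose=(-3,-5,E); sL=120/181, sR=120/337; mL=-1500/60997, mR=120/337; mL+mR=60/181 → advance +1; mR−mL=23220/60997 → turn +1·90°
n=1: pose=(-2,-5,N); sL=30/29, sR=3/5; mL=-12/145, mR=3/5; mL+mR=15/29 → advance +1; mR−mL=99/145 → turn +1·90°
n=2: pose=(-2,-4,W); sL=120/241, sR=120/97; mL=-23100/23377, mR=120/97; mL+mR=60/241 → advance +1; mR−mL=52020/23377 → turn +1·90°
n=3: pose=(-3,-4,S); sL=20/51, sR=20/39; mL=-70/221, mR=20/39; mL+mR=10/51 → advance +1; mR−mL=550/663 → turn +1·90°
n=4: pose=(-3,-5,E); sL=120/181, sR=120/337; mL=-1500/60997, mR=120/337; mL+mR=60/181 → advance +1; mR−mL=23220/60997 → turn +1·90°
n=5: pose=(-2,-5,N); sL=30/29, sR=3/5; mL=-12/145, mR=3/5; mL+mR=15/29 → advance +1; mR−mL=99/145 → turn +1·90°
n=6: pose=(-2,-4,W); sL=120/241, sR=120/97; mL=-23100/23377, mR=120/97; mL+mR=60/241 → advance +1; mR−mL=52020/23377 → turn +1·90°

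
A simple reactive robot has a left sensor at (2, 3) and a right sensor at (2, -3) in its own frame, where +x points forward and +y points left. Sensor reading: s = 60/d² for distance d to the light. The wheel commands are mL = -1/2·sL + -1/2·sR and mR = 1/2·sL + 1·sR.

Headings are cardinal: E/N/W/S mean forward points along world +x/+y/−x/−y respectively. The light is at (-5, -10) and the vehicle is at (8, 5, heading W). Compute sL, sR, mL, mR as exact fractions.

left sensor world pos  = (6, 2); dL² = 265
right sensor world pos = (6, 8); dR² = 445
sL = 60/265 = 12/53
sR = 60/445 = 12/89
mL = -1/2·sL + -1/2·sR = -852/4717
mR = 1/2·sL + 1·sR = 1170/4717

12/53 12/89 -852/4717 1170/4717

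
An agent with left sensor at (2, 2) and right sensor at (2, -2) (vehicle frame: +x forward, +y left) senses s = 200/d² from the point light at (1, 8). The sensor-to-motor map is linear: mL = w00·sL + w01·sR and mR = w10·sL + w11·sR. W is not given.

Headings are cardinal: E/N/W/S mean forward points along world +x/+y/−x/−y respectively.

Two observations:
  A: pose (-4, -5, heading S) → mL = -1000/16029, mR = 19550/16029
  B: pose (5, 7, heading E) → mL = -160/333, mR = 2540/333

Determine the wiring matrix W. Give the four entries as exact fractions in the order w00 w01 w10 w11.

obs A: pose=(-4,-5,S) → sL=100/117, sR=100/137, mL=-1000/16029, mR=19550/16029
obs B: pose=(5,7,E) → sL=200/37, sR=40/9, mL=-160/333, mR=2540/333
sensor matrix S = [[100/117, 100/137], [200/37, 40/9]]; det S = -784000/5337657
solve [mL_A; mL_B] = S·[w00; w01] and [mR_A; mR_B] = S·[w10; w11]:
  w00 = -1/2, w01 = 1/2, w10 = 1, w11 = 1/2

-1/2 1/2 1 1/2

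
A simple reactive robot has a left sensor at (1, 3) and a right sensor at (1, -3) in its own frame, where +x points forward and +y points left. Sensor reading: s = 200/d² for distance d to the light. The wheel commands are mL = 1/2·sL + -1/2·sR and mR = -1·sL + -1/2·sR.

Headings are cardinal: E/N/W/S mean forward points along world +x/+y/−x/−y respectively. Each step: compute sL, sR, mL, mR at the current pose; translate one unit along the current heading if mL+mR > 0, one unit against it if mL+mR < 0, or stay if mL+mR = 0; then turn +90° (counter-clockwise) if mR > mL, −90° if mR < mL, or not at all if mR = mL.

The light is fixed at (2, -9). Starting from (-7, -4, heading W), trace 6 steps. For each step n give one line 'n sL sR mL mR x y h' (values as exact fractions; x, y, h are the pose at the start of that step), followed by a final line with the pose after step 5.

n=0: pose=(-7,-4,W); sL=25/13, sR=50/41; mL=375/1066, mR=-1350/533; mL+mR=-2325/1066 → advance -1; mR−mL=-75/26 → turn -1·90°
n=1: pose=(-6,-4,N); sL=200/157, sR=200/61; mL=-9600/9577, mR=-27900/9577; mL+mR=-37500/9577 → advance -1; mR−mL=-300/157 → turn -1·90°
n=2: pose=(-6,-5,E); sL=100/49, sR=4; mL=-48/49, mR=-198/49; mL+mR=-246/49 → advance -1; mR−mL=-150/49 → turn -1·90°
n=3: pose=(-7,-5,S); sL=40/9, sR=200/153; mL=80/51, mR=-260/51; mL+mR=-60/17 → advance -1; mR−mL=-20/3 → turn -1·90°
n=4: pose=(-7,-4,W); sL=25/13, sR=50/41; mL=375/1066, mR=-1350/533; mL+mR=-2325/1066 → advance -1; mR−mL=-75/26 → turn -1·90°
n=5: pose=(-6,-4,N); sL=200/157, sR=200/61; mL=-9600/9577, mR=-27900/9577; mL+mR=-37500/9577 → advance -1; mR−mL=-300/157 → turn -1·90°

0 25/13 50/41 375/1066 -1350/533 -7 -4 W
1 200/157 200/61 -9600/9577 -27900/9577 -6 -4 N
2 100/49 4 -48/49 -198/49 -6 -5 E
3 40/9 200/153 80/51 -260/51 -7 -5 S
4 25/13 50/41 375/1066 -1350/533 -7 -4 W
5 200/157 200/61 -9600/9577 -27900/9577 -6 -4 N
final -6 -5 E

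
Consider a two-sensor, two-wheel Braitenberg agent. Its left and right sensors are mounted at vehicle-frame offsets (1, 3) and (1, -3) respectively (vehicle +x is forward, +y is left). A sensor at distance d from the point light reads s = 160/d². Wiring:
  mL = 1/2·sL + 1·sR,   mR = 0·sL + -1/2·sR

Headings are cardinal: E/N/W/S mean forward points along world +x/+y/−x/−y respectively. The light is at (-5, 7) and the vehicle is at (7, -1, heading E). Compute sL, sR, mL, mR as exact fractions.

80/97 16/29 2712/2813 -8/29

left sensor world pos  = (8, 2); dL² = 194
right sensor world pos = (8, -4); dR² = 290
sL = 160/194 = 80/97
sR = 160/290 = 16/29
mL = 1/2·sL + 1·sR = 2712/2813
mR = 0·sL + -1/2·sR = -8/29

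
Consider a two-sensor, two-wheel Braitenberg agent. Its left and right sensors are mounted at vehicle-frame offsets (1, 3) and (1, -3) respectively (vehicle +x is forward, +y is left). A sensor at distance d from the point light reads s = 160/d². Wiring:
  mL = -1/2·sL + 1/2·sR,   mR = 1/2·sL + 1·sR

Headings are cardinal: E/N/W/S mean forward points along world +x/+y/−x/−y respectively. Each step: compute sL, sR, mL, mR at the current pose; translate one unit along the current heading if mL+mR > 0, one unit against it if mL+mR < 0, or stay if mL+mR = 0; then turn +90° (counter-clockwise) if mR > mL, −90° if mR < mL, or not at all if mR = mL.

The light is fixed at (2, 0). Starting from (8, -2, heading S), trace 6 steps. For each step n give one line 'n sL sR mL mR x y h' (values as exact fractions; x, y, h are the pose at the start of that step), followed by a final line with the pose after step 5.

n=0: pose=(8,-2,S); sL=16/9, sR=80/9; mL=32/9, mR=88/9; mL+mR=40/3 → advance +1; mR−mL=56/9 → turn +1·90°
n=1: pose=(8,-3,E); sL=160/49, sR=32/17; mL=-576/833, mR=2928/833; mL+mR=48/17 → advance +1; mR−mL=3504/833 → turn +1·90°
n=2: pose=(9,-3,N); sL=8, sR=20/13; mL=-42/13, mR=72/13; mL+mR=30/13 → advance +1; mR−mL=114/13 → turn +1·90°
n=3: pose=(9,-2,W); sL=160/61, sR=160/37; mL=1920/2257, mR=12720/2257; mL+mR=240/37 → advance +1; mR−mL=10800/2257 → turn +1·90°
n=4: pose=(8,-2,S); sL=16/9, sR=80/9; mL=32/9, mR=88/9; mL+mR=40/3 → advance +1; mR−mL=56/9 → turn +1·90°
n=5: pose=(8,-3,E); sL=160/49, sR=32/17; mL=-576/833, mR=2928/833; mL+mR=48/17 → advance +1; mR−mL=3504/833 → turn +1·90°

0 16/9 80/9 32/9 88/9 8 -2 S
1 160/49 32/17 -576/833 2928/833 8 -3 E
2 8 20/13 -42/13 72/13 9 -3 N
3 160/61 160/37 1920/2257 12720/2257 9 -2 W
4 16/9 80/9 32/9 88/9 8 -2 S
5 160/49 32/17 -576/833 2928/833 8 -3 E
final 9 -3 N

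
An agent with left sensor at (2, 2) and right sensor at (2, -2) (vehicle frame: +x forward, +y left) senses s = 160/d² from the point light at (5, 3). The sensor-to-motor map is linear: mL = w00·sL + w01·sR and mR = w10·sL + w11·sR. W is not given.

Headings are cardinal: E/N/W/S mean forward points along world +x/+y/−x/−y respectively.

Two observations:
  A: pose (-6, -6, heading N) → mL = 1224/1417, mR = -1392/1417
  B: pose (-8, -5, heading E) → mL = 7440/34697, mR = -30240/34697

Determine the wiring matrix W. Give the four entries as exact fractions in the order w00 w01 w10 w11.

-1/2 1 -1/2 -1/2

obs A: pose=(-6,-6,N) → sL=80/109, sR=16/13, mL=1224/1417, mR=-1392/1417
obs B: pose=(-8,-5,E) → sL=160/157, sR=160/221, mL=7440/34697, mR=-30240/34697
sensor matrix S = [[80/109, 16/13], [160/157, 160/221]]; det S = -2734080/3781973
solve [mL_A; mL_B] = S·[w00; w01] and [mR_A; mR_B] = S·[w10; w11]:
  w00 = -1/2, w01 = 1, w10 = -1/2, w11 = -1/2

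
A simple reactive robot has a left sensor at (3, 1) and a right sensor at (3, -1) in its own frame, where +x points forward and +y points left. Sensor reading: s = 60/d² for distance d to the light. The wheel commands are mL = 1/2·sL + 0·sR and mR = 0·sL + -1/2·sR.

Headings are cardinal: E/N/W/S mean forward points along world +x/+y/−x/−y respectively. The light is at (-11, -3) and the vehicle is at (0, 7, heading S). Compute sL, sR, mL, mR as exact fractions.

60/193 60/149 30/193 -30/149

left sensor world pos  = (1, 4); dL² = 193
right sensor world pos = (-1, 4); dR² = 149
sL = 60/193 = 60/193
sR = 60/149 = 60/149
mL = 1/2·sL + 0·sR = 30/193
mR = 0·sL + -1/2·sR = -30/149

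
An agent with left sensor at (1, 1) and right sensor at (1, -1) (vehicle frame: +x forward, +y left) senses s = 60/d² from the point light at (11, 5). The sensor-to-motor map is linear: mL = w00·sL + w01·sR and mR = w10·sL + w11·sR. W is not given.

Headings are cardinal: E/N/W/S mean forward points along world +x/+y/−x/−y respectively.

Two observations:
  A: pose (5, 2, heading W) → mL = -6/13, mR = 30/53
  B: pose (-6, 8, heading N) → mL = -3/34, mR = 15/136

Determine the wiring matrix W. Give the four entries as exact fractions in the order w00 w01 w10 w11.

-1/2 0 0 1/2

obs A: pose=(5,2,W) → sL=12/13, sR=60/53, mL=-6/13, mR=30/53
obs B: pose=(-6,8,N) → sL=3/17, sR=15/68, mL=-3/34, mR=15/136
sensor matrix S = [[12/13, 60/53], [3/17, 15/68]]; det S = 45/11713
solve [mL_A; mL_B] = S·[w00; w01] and [mR_A; mR_B] = S·[w10; w11]:
  w00 = -1/2, w01 = 0, w10 = 0, w11 = 1/2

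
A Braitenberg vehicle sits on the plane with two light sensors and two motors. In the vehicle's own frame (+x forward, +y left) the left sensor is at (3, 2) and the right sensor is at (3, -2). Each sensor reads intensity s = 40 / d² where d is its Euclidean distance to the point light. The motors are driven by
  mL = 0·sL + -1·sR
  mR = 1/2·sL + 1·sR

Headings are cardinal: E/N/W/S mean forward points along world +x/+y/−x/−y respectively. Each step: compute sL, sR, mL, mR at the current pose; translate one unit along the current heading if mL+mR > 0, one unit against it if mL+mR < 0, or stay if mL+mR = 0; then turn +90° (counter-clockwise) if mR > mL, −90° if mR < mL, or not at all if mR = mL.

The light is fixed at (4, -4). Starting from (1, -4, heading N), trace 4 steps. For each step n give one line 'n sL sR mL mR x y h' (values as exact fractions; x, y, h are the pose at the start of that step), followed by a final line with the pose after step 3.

0 20/17 4 -4 78/17 1 -4 N
1 40/37 8/9 -8/9 476/333 1 -3 W
2 5 1 -1 7/2 0 -3 S
3 8 8 -8 12 0 -4 E
final 1 -4 N

n=0: pose=(1,-4,N); sL=20/17, sR=4; mL=-4, mR=78/17; mL+mR=10/17 → advance +1; mR−mL=146/17 → turn +1·90°
n=1: pose=(1,-3,W); sL=40/37, sR=8/9; mL=-8/9, mR=476/333; mL+mR=20/37 → advance +1; mR−mL=772/333 → turn +1·90°
n=2: pose=(0,-3,S); sL=5, sR=1; mL=-1, mR=7/2; mL+mR=5/2 → advance +1; mR−mL=9/2 → turn +1·90°
n=3: pose=(0,-4,E); sL=8, sR=8; mL=-8, mR=12; mL+mR=4 → advance +1; mR−mL=20 → turn +1·90°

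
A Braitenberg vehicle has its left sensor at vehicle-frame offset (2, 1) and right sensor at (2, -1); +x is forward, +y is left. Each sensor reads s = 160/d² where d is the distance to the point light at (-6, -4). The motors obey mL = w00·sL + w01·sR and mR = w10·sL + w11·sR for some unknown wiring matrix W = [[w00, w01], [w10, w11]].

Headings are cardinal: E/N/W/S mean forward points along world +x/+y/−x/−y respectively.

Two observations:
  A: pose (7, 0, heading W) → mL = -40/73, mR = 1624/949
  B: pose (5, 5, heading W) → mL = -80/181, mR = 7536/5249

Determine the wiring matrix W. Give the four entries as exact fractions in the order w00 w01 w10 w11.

obs A: pose=(7,0,W) → sL=16/13, sR=80/73, mL=-40/73, mR=1624/949
obs B: pose=(5,5,W) → sL=32/29, sR=160/181, mL=-80/181, mR=7536/5249
sensor matrix S = [[16/13, 80/73], [32/29, 160/181]]; det S = -604160/4981301
solve [mL_A; mL_B] = S·[w00; w01] and [mR_A; mR_B] = S·[w10; w11]:
  w00 = 0, w01 = -1/2, w10 = 1/2, w11 = 1

0 -1/2 1/2 1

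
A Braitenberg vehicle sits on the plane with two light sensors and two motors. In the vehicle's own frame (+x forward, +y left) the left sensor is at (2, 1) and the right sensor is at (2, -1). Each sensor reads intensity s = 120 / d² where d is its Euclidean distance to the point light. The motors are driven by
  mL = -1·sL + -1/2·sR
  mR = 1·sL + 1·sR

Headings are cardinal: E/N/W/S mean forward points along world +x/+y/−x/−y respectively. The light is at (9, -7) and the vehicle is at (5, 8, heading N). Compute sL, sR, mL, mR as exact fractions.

left sensor world pos  = (4, 10); dL² = 314
right sensor world pos = (6, 10); dR² = 298
sL = 120/314 = 60/157
sR = 120/298 = 60/149
mL = -1·sL + -1/2·sR = -13650/23393
mR = 1·sL + 1·sR = 18360/23393

60/157 60/149 -13650/23393 18360/23393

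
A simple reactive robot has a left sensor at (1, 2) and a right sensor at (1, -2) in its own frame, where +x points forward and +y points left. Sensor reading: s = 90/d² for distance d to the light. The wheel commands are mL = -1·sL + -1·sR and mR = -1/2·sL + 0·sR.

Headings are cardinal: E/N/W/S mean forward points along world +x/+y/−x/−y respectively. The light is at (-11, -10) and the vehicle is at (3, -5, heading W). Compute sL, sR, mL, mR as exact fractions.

left sensor world pos  = (2, -7); dL² = 178
right sensor world pos = (2, -3); dR² = 218
sL = 90/178 = 45/89
sR = 90/218 = 45/109
mL = -1·sL + -1·sR = -8910/9701
mR = -1/2·sL + 0·sR = -45/178

45/89 45/109 -8910/9701 -45/178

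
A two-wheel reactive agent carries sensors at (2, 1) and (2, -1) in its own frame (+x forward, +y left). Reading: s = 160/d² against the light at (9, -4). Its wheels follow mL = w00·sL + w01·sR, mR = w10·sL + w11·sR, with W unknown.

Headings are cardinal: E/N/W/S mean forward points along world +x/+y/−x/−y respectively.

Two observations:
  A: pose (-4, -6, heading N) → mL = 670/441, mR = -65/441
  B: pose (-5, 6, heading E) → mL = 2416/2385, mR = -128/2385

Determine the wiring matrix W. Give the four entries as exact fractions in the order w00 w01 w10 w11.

obs A: pose=(-4,-6,N) → sL=40/49, sR=10/9, mL=670/441, mR=-65/441
obs B: pose=(-5,6,E) → sL=32/53, sR=32/45, mL=2416/2385, mR=-128/2385
sensor matrix S = [[40/49, 10/9], [32/53, 32/45]]; det S = -704/7791
solve [mL_A; mL_B] = S·[w00; w01] and [mR_A; mR_B] = S·[w10; w11]:
  w00 = 1/2, w01 = 1, w10 = 1/2, w11 = -1/2

1/2 1 1/2 -1/2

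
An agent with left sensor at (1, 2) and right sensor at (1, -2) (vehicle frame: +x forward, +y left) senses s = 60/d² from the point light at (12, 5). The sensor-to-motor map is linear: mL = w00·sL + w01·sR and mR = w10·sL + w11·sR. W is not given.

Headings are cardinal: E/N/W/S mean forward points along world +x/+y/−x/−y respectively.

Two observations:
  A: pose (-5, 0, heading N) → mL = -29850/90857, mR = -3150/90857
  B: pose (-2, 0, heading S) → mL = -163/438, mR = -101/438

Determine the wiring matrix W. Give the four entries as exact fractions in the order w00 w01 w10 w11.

-1/2 -1 -1 1/2

obs A: pose=(-5,0,N) → sL=60/377, sR=60/241, mL=-29850/90857, mR=-3150/90857
obs B: pose=(-2,0,S) → sL=1/3, sR=15/73, mL=-163/438, mR=-101/438
sensor matrix S = [[60/377, 60/241], [1/3, 15/73]]; det S = -333520/6632561
solve [mL_A; mL_B] = S·[w00; w01] and [mR_A; mR_B] = S·[w10; w11]:
  w00 = -1/2, w01 = -1, w10 = -1, w11 = 1/2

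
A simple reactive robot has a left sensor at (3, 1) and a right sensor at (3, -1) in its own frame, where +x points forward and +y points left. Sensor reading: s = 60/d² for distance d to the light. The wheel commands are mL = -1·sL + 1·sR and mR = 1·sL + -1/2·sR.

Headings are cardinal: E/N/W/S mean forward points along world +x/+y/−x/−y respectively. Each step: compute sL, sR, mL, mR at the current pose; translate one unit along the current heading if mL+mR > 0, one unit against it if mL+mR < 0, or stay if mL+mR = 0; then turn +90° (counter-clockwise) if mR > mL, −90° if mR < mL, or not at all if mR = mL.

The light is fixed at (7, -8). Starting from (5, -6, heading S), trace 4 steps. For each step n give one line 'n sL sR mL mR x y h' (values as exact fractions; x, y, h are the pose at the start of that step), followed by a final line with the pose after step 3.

n=0: pose=(5,-6,S); sL=30, sR=6; mL=-24, mR=27; mL+mR=3 → advance +1; mR−mL=51 → turn +1·90°
n=1: pose=(5,-7,E); sL=12, sR=60; mL=48, mR=-18; mL+mR=30 → advance +1; mR−mL=-66 → turn -1·90°
n=2: pose=(6,-7,S); sL=15, sR=15/2; mL=-15/2, mR=45/4; mL+mR=15/4 → advance +1; mR−mL=75/4 → turn +1·90°
n=3: pose=(6,-8,E); sL=12, sR=12; mL=0, mR=6; mL+mR=6 → advance +1; mR−mL=6 → turn +1·90°

0 30 6 -24 27 5 -6 S
1 12 60 48 -18 5 -7 E
2 15 15/2 -15/2 45/4 6 -7 S
3 12 12 0 6 6 -8 E
final 7 -8 N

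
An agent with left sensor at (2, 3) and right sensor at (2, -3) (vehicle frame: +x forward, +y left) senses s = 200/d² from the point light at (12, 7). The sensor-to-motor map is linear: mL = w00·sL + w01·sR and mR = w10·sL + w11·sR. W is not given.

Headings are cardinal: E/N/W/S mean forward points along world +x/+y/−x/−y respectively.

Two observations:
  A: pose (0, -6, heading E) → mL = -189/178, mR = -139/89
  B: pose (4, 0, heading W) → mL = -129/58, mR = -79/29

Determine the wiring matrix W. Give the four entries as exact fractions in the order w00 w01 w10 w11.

-1/2 -1 -1 -1

obs A: pose=(0,-6,E) → sL=1, sR=50/89, mL=-189/178, mR=-139/89
obs B: pose=(4,0,W) → sL=1, sR=50/29, mL=-129/58, mR=-79/29
sensor matrix S = [[1, 50/89], [1, 50/29]]; det S = 3000/2581
solve [mL_A; mL_B] = S·[w00; w01] and [mR_A; mR_B] = S·[w10; w11]:
  w00 = -1/2, w01 = -1, w10 = -1, w11 = -1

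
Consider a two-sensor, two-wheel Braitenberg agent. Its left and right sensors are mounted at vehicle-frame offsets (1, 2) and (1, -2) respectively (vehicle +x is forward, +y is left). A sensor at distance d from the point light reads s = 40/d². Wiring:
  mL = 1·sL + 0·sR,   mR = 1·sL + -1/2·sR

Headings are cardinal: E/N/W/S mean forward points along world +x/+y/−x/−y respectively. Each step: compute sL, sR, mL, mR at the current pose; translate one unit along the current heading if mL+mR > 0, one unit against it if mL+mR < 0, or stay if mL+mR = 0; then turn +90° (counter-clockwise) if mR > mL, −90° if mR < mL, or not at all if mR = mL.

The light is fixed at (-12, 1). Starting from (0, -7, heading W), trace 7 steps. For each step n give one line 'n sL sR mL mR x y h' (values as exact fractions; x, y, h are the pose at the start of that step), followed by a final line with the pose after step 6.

0 40/221 40/157 40/221 1860/34697 0 -7 W
1 4/13 20/109 4/13 306/1417 -1 -7 N
2 40/169 8/45 40/169 1124/7605 -1 -6 E
3 2/13 10/41 2/13 17/533 0 -6 S
4 40/221 40/157 40/221 1860/34697 0 -7 W
5 4/13 20/109 4/13 306/1417 -1 -7 N
6 40/169 8/45 40/169 1124/7605 -1 -6 E
final 0 -6 S

n=0: pose=(0,-7,W); sL=40/221, sR=40/157; mL=40/221, mR=1860/34697; mL+mR=8140/34697 → advance +1; mR−mL=-20/157 → turn -1·90°
n=1: pose=(-1,-7,N); sL=4/13, sR=20/109; mL=4/13, mR=306/1417; mL+mR=742/1417 → advance +1; mR−mL=-10/109 → turn -1·90°
n=2: pose=(-1,-6,E); sL=40/169, sR=8/45; mL=40/169, mR=1124/7605; mL+mR=2924/7605 → advance +1; mR−mL=-4/45 → turn -1·90°
n=3: pose=(0,-6,S); sL=2/13, sR=10/41; mL=2/13, mR=17/533; mL+mR=99/533 → advance +1; mR−mL=-5/41 → turn -1·90°
n=4: pose=(0,-7,W); sL=40/221, sR=40/157; mL=40/221, mR=1860/34697; mL+mR=8140/34697 → advance +1; mR−mL=-20/157 → turn -1·90°
n=5: pose=(-1,-7,N); sL=4/13, sR=20/109; mL=4/13, mR=306/1417; mL+mR=742/1417 → advance +1; mR−mL=-10/109 → turn -1·90°
n=6: pose=(-1,-6,E); sL=40/169, sR=8/45; mL=40/169, mR=1124/7605; mL+mR=2924/7605 → advance +1; mR−mL=-4/45 → turn -1·90°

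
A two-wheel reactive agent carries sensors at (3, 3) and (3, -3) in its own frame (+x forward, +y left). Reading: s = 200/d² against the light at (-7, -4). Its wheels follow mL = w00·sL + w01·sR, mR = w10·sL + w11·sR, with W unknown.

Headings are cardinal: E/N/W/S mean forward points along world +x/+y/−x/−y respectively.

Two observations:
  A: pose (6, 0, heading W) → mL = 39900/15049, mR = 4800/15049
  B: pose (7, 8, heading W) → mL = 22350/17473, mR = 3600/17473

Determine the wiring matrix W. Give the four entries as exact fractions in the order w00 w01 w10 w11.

1 1/2 1/2 -1/2

obs A: pose=(6,0,W) → sL=200/101, sR=200/149, mL=39900/15049, mR=4800/15049
obs B: pose=(7,8,W) → sL=100/101, sR=100/173, mL=22350/17473, mR=3600/17473
sensor matrix S = [[200/101, 200/149], [100/101, 100/173]]; det S = -480000/2603477
solve [mL_A; mL_B] = S·[w00; w01] and [mR_A; mR_B] = S·[w10; w11]:
  w00 = 1, w01 = 1/2, w10 = 1/2, w11 = -1/2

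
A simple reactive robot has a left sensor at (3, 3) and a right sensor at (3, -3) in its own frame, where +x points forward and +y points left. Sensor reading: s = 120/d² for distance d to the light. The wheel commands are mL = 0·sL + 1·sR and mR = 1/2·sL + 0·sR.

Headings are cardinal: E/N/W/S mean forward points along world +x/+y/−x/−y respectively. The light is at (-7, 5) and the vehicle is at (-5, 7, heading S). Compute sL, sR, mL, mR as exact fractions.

60/13 60 60 30/13

left sensor world pos  = (-2, 4); dL² = 26
right sensor world pos = (-8, 4); dR² = 2
sL = 120/26 = 60/13
sR = 120/2 = 60
mL = 0·sL + 1·sR = 60
mR = 1/2·sL + 0·sR = 30/13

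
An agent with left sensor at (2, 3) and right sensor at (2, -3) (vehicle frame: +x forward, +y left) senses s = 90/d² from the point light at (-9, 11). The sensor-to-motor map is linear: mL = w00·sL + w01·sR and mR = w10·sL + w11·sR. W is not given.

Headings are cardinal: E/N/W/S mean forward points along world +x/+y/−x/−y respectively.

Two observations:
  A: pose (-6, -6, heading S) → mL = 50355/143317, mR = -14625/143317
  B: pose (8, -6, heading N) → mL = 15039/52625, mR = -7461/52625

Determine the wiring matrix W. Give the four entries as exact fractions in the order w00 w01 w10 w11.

1 1/2 -1 1/2

obs A: pose=(-6,-6,S) → sL=90/397, sR=90/361, mL=50355/143317, mR=-14625/143317
obs B: pose=(8,-6,N) → sL=90/421, sR=18/125, mL=15039/52625, mR=-7461/52625
sensor matrix S = [[90/397, 90/361], [90/421, 18/125]]; det S = -31150656/1508411425
solve [mL_A; mL_B] = S·[w00; w01] and [mR_A; mR_B] = S·[w10; w11]:
  w00 = 1, w01 = 1/2, w10 = -1, w11 = 1/2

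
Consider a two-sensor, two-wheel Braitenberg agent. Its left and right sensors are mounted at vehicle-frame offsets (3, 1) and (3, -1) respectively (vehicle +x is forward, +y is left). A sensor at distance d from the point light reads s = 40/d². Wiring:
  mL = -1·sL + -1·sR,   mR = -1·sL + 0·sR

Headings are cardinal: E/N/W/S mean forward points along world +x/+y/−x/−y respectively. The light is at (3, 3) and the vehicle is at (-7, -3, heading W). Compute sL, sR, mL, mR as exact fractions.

left sensor world pos  = (-10, -4); dL² = 218
right sensor world pos = (-10, -2); dR² = 194
sL = 40/218 = 20/109
sR = 40/194 = 20/97
mL = -1·sL + -1·sR = -4120/10573
mR = -1·sL + 0·sR = -20/109

20/109 20/97 -4120/10573 -20/109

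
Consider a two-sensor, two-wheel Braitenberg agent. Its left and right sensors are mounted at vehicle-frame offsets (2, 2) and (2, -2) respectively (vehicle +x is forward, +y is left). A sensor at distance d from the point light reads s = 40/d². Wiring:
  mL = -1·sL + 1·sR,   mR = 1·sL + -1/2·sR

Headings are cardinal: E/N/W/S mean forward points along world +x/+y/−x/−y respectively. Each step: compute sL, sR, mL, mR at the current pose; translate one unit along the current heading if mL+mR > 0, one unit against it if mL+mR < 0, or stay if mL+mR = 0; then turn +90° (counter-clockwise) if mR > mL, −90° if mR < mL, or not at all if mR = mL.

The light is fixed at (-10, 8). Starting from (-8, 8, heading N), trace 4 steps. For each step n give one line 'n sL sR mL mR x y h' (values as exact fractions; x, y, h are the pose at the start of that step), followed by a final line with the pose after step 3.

n=0: pose=(-8,8,N); sL=10, sR=2; mL=-8, mR=9; mL+mR=1 → advance +1; mR−mL=17 → turn +1·90°
n=1: pose=(-8,9,W); sL=40, sR=40/9; mL=-320/9, mR=340/9; mL+mR=20/9 → advance +1; mR−mL=220/3 → turn +1·90°
n=2: pose=(-9,9,S); sL=4, sR=20; mL=16, mR=-6; mL+mR=10 → advance +1; mR−mL=-22 → turn -1·90°
n=3: pose=(-9,8,W); sL=8, sR=8; mL=0, mR=4; mL+mR=4 → advance +1; mR−mL=4 → turn +1·90°

0 10 2 -8 9 -8 8 N
1 40 40/9 -320/9 340/9 -8 9 W
2 4 20 16 -6 -9 9 S
3 8 8 0 4 -9 8 W
final -10 8 S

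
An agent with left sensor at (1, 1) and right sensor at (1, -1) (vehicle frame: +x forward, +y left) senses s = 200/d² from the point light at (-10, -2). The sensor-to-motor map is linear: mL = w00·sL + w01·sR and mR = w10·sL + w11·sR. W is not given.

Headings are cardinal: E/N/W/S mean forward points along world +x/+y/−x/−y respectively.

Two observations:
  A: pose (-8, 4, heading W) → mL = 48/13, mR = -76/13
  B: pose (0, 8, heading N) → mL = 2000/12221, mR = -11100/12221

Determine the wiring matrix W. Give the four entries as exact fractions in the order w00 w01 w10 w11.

obs A: pose=(-8,4,W) → sL=100/13, sR=4, mL=48/13, mR=-76/13
obs B: pose=(0,8,N) → sL=100/101, sR=100/121, mL=2000/12221, mR=-11100/12221
sensor matrix S = [[100/13, 4], [100/101, 100/121]]; det S = 380800/158873
solve [mL_A; mL_B] = S·[w00; w01] and [mR_A; mR_B] = S·[w10; w11]:
  w00 = 1, w01 = -1, w10 = -1/2, w11 = -1/2

1 -1 -1/2 -1/2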